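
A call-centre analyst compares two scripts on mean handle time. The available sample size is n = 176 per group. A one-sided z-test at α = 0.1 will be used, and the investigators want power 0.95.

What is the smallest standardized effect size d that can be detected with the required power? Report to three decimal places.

Need Φ(δ − 1.282) = 0.95, so δ = 1.282 + 1.645 = 2.926.
δ = d·√(n/2) ⇒ d = δ/√(n/2) = 2.926/√(176/2) = 0.3120.

d ≈ 0.312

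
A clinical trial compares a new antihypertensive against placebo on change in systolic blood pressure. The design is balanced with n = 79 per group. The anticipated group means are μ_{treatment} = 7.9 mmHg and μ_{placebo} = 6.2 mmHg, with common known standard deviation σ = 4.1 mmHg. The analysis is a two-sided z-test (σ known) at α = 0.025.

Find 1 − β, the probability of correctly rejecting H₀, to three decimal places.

Power ≈ 0.642

Standardized effect: d = |μ_{treatment} − μ_{placebo}| / σ = |7.9 − 6.2| / 4.1 = 0.4146
Noncentrality parameter: δ = d·√(n/2) = 0.4146 × √(79/2) = 2.6059
Critical value for a two-sided test at α = 0.025: z_{α/2} = 2.241.
Power = Φ(δ − 2.241) + Φ(−δ − 2.241) = Φ(0.365) + Φ(-4.847) = 0.6423 + 0.0000 = 0.6423.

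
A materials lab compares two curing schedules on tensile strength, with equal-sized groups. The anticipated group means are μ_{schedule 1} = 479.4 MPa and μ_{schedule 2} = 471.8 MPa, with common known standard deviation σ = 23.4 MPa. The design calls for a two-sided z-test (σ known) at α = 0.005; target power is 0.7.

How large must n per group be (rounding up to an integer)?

n = 211 per group

Standardized effect: d = |μ_{schedule 1} − μ_{schedule 2}| / σ = |479.4 − 471.8| / 23.4 = 0.3248
For power 0.7 need Φ(δ − z_{0.0025}) = 0.7, so δ = z_{0.0025} + z_{0.30} = 2.807 + 0.524 = 3.331.
(For δ > 0 the lower-tail rejection region contributes negligibly to power, so the one-term inversion is standard.)
δ = d·√(n/2) ⇒ n = 2(δ/d)² = 2 × (3.331 / 0.3248)² = 210.42.
Round up to the next whole unit.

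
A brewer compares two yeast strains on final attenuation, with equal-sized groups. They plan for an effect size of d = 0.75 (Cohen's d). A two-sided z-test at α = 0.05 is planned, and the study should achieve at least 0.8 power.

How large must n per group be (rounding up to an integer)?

n = 28 per group

For power 0.8 need Φ(δ − z_{0.025}) = 0.8, so δ = z_{0.025} + z_{0.20} = 1.960 + 0.842 = 2.802.
(Ignoring the negligible lower-tail rejection probability gives the usual closed-form inversion.)
δ = d·√(n/2) ⇒ n = 2(δ/d)² = 2 × (2.802 / 0.75)² = 27.91.
Rounding up, n = 28 per group.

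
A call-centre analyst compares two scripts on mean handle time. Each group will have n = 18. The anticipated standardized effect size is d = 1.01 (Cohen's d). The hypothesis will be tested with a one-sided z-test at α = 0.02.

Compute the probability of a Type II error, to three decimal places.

β ≈ 0.164

Noncentrality parameter: δ = d·√(n/2) = 1.01 × √(18/2) = 3.0300
Critical value for a one-sided test at α = 0.02: z_α = 2.054.
Power = P(Z > 2.054 − δ) = Φ(0.976) = 0.8355.
Type II error: β = 1 − power = 1 − 0.8355 = 0.1645.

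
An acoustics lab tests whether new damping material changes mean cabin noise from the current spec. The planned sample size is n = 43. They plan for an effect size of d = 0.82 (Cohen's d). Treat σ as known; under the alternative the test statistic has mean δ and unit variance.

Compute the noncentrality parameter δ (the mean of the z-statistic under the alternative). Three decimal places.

δ ≈ 5.377

The noncentrality parameter scales effect size by the design's sample-size factor: δ = d·√n = 0.82 × √43 = 5.3771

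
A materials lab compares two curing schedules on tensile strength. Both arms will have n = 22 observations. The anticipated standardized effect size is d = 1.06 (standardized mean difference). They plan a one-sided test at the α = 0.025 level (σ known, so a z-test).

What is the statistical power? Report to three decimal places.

Noncentrality parameter: δ = d·√(n/2) = 1.06 × √(22/2) = 3.5156
Critical value for a one-sided test at α = 0.025: z_α = 1.960.
Power = P(Z > 1.960 − δ) = Φ(1.556) = 0.9401.

Power ≈ 0.940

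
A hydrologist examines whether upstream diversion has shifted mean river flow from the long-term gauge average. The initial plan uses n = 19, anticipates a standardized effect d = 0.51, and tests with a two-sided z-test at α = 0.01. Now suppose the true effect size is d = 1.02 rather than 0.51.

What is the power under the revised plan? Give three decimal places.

With d = 1.02: δ = d·√n = 1.02 × √19 = 4.4461. Critical value z_{0.005} = 2.576.
Revised power = Φ(δ − 2.576) + Φ(−δ − 2.576) = Φ(1.870) + Φ(-7.022) = 0.9693 + 0.0000 = 0.9693.

Power ≈ 0.969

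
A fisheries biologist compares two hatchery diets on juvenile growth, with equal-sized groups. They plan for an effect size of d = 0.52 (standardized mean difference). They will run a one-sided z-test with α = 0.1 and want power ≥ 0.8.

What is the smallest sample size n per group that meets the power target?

n = 34 per group

Set Φ(δ − 1.282) = 0.8; then δ − 1.282 = Φ⁻¹(0.8) = 0.842, giving δ = 2.123.
δ = d·√(n/2) ⇒ n = 2(δ/d)² = 2 × (2.123 / 0.52)² = 33.34.
Rounding up, n = 34 per group.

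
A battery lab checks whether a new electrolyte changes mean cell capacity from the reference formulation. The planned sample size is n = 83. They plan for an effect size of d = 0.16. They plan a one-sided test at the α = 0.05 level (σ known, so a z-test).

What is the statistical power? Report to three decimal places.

Noncentrality parameter: δ = d·√n = 0.16 × √83 = 1.4577
One-sided α = 0.05 → critical value z_{0.05} = 1.645.
Power = P(Z > 1.645 − δ) = Φ(-0.187) = 0.4258.

Power ≈ 0.426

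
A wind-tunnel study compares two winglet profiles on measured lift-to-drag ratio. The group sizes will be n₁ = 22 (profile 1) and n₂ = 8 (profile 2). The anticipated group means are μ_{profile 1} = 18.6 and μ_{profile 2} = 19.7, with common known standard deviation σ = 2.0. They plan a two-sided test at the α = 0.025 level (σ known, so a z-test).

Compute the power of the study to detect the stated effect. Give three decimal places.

Power ≈ 0.182

Standardized effect: d = |μ_{profile 1} − μ_{profile 2}| / σ = |18.6 − 19.7| / 2.0 = 0.5500
Noncentrality parameter: δ = d / √(1/n₁ + 1/n₂) = 0.5500 / √(1/22 + 1/8) = 1.3322
Critical value for a two-sided test at α = 0.025: z_{α/2} = 2.241.
Power = Φ(δ − 2.241) + Φ(−δ − 2.241) = Φ(-0.909) + Φ(-3.574) = 0.1816 + 0.0002 = 0.1818.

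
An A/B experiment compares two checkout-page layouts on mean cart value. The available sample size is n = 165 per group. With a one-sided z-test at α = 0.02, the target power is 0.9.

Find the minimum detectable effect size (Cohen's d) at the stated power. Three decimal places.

Need Φ(δ − 2.054) = 0.9, so δ = 2.054 + 1.282 = 3.335.
δ = d·√(n/2) ⇒ d = δ/√(n/2) = 3.335/√(165/2) = 0.3672.

d ≈ 0.367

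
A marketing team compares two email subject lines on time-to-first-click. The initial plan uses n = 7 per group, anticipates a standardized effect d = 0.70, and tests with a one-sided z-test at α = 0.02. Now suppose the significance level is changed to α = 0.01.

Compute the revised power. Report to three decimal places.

δ = d·√(n/2) = 0.70 × √(7/2) = 1.3096 (unchanged). New critical value: z_{0.01} = 2.326.
Revised power = P(Z > 2.326 − δ) = Φ(-1.017) = 0.1546.

Power ≈ 0.155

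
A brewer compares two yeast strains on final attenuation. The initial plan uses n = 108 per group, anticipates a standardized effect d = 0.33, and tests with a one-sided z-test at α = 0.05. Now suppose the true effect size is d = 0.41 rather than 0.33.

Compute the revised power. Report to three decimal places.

Power ≈ 0.914

With d = 0.41: δ = d·√(n/2) = 0.41 × √(108/2) = 3.0129. Critical value z_{0.05} = 1.645.
Revised power = Φ(δ − 1.645) = Φ(1.368) = 0.9143.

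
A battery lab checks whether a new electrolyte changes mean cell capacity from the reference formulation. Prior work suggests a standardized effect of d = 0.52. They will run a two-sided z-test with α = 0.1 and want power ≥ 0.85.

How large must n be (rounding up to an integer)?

n = 27

Set Φ(δ − 1.645) = 0.85; then δ − 1.645 = Φ⁻¹(0.85) = 1.036, giving δ = 2.681.
(Ignoring the negligible lower-tail rejection probability gives the usual closed-form inversion.)
δ = d·√n ⇒ n = (δ/d)² = (2.681 / 0.52)² = 26.59.
Round up to the next whole unit.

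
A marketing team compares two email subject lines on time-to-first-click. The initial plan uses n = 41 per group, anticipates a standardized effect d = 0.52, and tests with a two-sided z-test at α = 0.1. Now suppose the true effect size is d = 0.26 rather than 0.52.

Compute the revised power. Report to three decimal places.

Power ≈ 0.322

With d = 0.26: δ = d·√(n/2) = 0.26 × √(41/2) = 1.1772. Critical value z_{0.05} = 1.645.
Revised power = Φ(δ − 1.645) + Φ(−δ − 1.645) = Φ(-0.468) + Φ(-2.822) = 0.3200 + 0.0024 = 0.3224.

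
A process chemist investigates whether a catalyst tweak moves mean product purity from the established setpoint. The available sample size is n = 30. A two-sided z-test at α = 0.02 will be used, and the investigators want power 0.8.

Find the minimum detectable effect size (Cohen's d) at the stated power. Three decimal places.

d ≈ 0.578

Required noncentrality: δ = z_{0.01} + z_{0.20} = 2.326 + 0.842 = 3.168.
(The second rejection-region term Φ(−δ − z_{α/2}) is negligible and dropped.)
δ = d·√n ⇒ d = δ/√n = 3.168/√30 = 0.5784.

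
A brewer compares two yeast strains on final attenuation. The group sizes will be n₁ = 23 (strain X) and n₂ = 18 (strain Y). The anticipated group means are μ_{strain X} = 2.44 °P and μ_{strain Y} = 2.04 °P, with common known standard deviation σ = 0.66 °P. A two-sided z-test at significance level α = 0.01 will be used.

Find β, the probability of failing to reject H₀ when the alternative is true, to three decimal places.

β ≈ 0.742

Standardized effect: d = |μ_{strain X} − μ_{strain Y}| / σ = |2.44 − 2.04| / 0.66 = 0.6061
Noncentrality parameter: δ = d / √(1/n₁ + 1/n₂) = 0.6061 / √(1/23 + 1/18) = 1.9259
Two-sided α = 0.01 → critical value z_{0.005} = 2.576.
Power = Φ(δ − 2.576) + Φ(−δ − 2.576) = Φ(-0.650) + Φ(-4.502) = 0.2579 + 0.0000 = 0.2579.
Type II error: β = 1 − power = 1 − 0.2579 = 0.7421.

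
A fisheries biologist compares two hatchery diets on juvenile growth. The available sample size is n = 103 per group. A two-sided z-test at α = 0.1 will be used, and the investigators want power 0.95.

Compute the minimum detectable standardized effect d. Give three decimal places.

Required noncentrality: δ = z_{0.05} + z_{0.05} = 1.645 + 1.645 = 3.290.
(The second rejection-region term Φ(−δ − z_{α/2}) is negligible and dropped.)
δ = d·√(n/2) ⇒ d = δ/√(n/2) = 3.290/√(103/2) = 0.4584.

d ≈ 0.458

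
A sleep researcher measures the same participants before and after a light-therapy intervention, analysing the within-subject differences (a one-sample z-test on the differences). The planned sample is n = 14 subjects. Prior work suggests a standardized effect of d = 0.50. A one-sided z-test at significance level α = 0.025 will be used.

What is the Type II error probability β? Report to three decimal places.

β ≈ 0.536

Noncentrality parameter: δ = d·√n = 0.50 × √14 = 1.8708
One-sided α = 0.025 → critical value z_{0.025} = 1.960.
Power = P(Z > 1.960 − δ) = Φ(-0.089) = 0.4645.
Type II error: β = 1 − power = 1 − 0.4645 = 0.5355.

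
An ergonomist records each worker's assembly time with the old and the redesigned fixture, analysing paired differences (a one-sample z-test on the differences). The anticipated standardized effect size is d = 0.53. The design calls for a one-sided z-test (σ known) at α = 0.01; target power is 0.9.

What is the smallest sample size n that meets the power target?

n = 47

Set Φ(δ − 2.326) = 0.9; then δ − 2.326 = Φ⁻¹(0.9) = 1.282, giving δ = 3.608.
δ = d·√n ⇒ n = (δ/d)² = (3.608 / 0.53)² = 46.34.
Round up to the next whole unit.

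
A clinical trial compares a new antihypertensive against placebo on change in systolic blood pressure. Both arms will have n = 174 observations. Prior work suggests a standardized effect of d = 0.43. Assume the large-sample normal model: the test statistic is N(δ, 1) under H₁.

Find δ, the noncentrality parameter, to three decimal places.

δ ≈ 4.011

δ = d·√(n/2) = 0.43 × √(174/2) = 4.0108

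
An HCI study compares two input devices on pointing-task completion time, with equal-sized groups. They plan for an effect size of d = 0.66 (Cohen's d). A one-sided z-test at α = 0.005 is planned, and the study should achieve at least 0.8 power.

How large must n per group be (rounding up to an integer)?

n = 54 per group

For power 0.8 need Φ(δ − z_{0.005}) = 0.8, so δ = z_{0.005} + z_{0.20} = 2.576 + 0.842 = 3.417.
δ = d·√(n/2) ⇒ n = 2(δ/d)² = 2 × (3.417 / 0.66)² = 53.62.
Round up to the next whole unit.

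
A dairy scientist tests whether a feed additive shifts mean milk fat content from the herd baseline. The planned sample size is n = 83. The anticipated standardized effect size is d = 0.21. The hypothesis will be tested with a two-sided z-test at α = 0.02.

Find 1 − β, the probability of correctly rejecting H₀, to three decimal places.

Noncentrality parameter: δ = d·√n = 0.21 × √83 = 1.9132
Critical value for a two-sided test at α = 0.02: z_{α/2} = 2.326.
Power = Φ(δ − 2.326) + Φ(−δ − 2.326) = Φ(-0.413) + Φ(-4.240) = 0.3397 + 0.0000 = 0.3398.

Power ≈ 0.340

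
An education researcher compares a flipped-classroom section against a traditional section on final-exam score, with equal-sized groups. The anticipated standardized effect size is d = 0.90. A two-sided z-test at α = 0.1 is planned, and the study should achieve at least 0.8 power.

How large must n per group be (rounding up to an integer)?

n = 16 per group

For power 0.8 need Φ(δ − z_{0.05}) = 0.8, so δ = z_{0.05} + z_{0.20} = 1.645 + 0.842 = 2.486.
(The Φ(−δ − z_{α/2}) term is vanishingly small for δ > 0 and is dropped in the standard sample-size formula.)
δ = d·√(n/2) ⇒ n = 2(δ/d)² = 2 × (2.486 / 0.90)² = 15.27.
Round up to the next whole unit.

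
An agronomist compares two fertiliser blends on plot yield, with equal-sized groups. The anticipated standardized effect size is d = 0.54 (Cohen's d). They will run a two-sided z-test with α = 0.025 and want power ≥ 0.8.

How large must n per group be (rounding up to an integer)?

Set Φ(δ − 2.241) = 0.8; then δ − 2.241 = Φ⁻¹(0.8) = 0.842, giving δ = 3.083.
(Ignoring the negligible lower-tail rejection probability gives the usual closed-form inversion.)
δ = d·√(n/2) ⇒ n = 2(δ/d)² = 2 × (3.083 / 0.54)² = 65.19.
Round up to the next whole unit.

n = 66 per group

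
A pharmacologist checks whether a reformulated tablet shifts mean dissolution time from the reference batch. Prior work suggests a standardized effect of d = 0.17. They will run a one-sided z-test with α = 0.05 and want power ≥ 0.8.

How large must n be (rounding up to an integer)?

n = 214

For power 0.8 need Φ(δ − z_{0.05}) = 0.8, so δ = z_{0.05} + z_{0.20} = 1.645 + 0.842 = 2.486.
δ = d·√n ⇒ n = (δ/d)² = (2.486 / 0.17)² = 213.93.
Round up to the next whole unit.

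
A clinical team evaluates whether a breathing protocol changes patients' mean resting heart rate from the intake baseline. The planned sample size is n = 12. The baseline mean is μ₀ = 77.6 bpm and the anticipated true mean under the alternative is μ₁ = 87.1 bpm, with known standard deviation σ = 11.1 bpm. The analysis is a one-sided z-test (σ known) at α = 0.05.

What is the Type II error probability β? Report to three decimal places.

Standardized effect: d = |μ₁ − μ₀| / σ = |87.1 − 77.6| / 11.1 = 0.8559
Noncentrality parameter: λ = d·√n = 0.8559 × √12 = 2.9648
One-sided α = 0.05 → critical value z_{0.05} = 1.645.
Power = P(Z > 1.645 − λ) = Φ(1.320) = 0.9066.
Type II error: β = 1 − power = 1 − 0.9066 = 0.0934.

β ≈ 0.093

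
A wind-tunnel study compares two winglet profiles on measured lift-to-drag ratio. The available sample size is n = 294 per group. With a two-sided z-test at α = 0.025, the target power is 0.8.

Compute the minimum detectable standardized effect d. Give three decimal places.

Need Φ(δ − 2.241) = 0.8, so δ = 2.241 + 0.842 = 3.083.
(The second rejection-region term Φ(−δ − z_{α/2}) is negligible and dropped.)
δ = d·√(n/2) ⇒ d = δ/√(n/2) = 3.083/√(294/2) = 0.2543.

d ≈ 0.254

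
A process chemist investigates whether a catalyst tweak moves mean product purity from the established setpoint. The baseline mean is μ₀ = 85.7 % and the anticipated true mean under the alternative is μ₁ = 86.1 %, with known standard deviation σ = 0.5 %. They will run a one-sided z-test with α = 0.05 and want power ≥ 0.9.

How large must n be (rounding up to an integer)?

n = 14

Standardized effect: d = |μ₁ − μ₀| / σ = |86.1 − 85.7| / 0.5 = 0.8000
For power 0.9 need Φ(δ − z_{0.05}) = 0.9, so δ = z_{0.05} + z_{0.10} = 1.645 + 1.282 = 2.926.
δ = d·√n ⇒ n = (δ/d)² = (2.926 / 0.8000)² = 13.38.
Round up to the next whole unit.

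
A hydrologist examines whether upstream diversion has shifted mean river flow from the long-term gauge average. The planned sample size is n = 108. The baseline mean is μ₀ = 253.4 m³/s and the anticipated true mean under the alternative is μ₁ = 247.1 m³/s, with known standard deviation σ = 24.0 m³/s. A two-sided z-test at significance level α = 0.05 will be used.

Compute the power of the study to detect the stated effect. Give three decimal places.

Power ≈ 0.779

Standardized effect: d = |μ₁ − μ₀| / σ = |247.1 − 253.4| / 24.0 = 0.2625
Noncentrality parameter: δ = d·√n = 0.2625 × √108 = 2.7280
Critical value for a two-sided test at α = 0.05: z_{α/2} = 1.960.
Power = Φ(δ − 1.960) + Φ(−δ − 1.960) = Φ(0.768) + Φ(-4.688) = 0.7788 + 0.0000 = 0.7788.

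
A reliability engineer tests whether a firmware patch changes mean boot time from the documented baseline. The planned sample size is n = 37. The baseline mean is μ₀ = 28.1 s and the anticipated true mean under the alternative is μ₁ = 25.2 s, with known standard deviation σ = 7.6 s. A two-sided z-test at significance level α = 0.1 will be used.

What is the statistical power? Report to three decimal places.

Standardized effect: d = |μ₁ − μ₀| / σ = |25.2 − 28.1| / 7.6 = 0.3816
Noncentrality parameter: δ = d·√n = 0.3816 × √37 = 2.3211
Two-sided α = 0.1 → critical value z_{0.05} = 1.645.
Power = Φ(δ − 1.645) + Φ(−δ − 1.645) = Φ(0.676) + Φ(-3.966) = 0.7505 + 0.0000 = 0.7506.

Power ≈ 0.751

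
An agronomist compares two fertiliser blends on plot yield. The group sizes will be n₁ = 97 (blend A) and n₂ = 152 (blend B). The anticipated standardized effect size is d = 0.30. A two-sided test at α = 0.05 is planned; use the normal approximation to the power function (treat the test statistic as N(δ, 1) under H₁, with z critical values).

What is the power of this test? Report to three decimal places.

Noncentrality parameter: δ = d / √(1/n₁ + 1/n₂) = 0.30 / √(1/97 + 1/152) = 2.3085
Two-sided α = 0.05 → critical value z_{0.025} = 1.960.
Power = Φ(δ − 1.960) + Φ(−δ − 1.960) = Φ(0.349) + Φ(-4.268) = 0.6363 + 0.0000 = 0.6363.

Power ≈ 0.636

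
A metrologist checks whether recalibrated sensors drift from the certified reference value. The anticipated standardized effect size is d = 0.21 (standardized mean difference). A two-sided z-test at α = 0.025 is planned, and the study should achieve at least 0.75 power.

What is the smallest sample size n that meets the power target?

Set Φ(δ − 2.241) = 0.75; then δ − 2.241 = Φ⁻¹(0.75) = 0.674, giving δ = 2.916.
(Ignoring the negligible lower-tail rejection probability gives the usual closed-form inversion.)
δ = d·√n ⇒ n = (δ/d)² = (2.916 / 0.21)² = 192.80.
Round up to the next whole unit.

n = 193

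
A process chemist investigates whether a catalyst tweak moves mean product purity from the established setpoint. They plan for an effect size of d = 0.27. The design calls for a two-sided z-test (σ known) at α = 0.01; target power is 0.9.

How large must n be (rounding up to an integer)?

For power 0.9 need Φ(δ − z_{0.005}) = 0.9, so δ = z_{0.005} + z_{0.10} = 2.576 + 1.282 = 3.857.
(The Φ(−δ − z_{α/2}) term is vanishingly small for δ > 0 and is dropped in the standard sample-size formula.)
δ = d·√n ⇒ n = (δ/d)² = (3.857 / 0.27)² = 204.11.
Rounding up, n = 205.

n = 205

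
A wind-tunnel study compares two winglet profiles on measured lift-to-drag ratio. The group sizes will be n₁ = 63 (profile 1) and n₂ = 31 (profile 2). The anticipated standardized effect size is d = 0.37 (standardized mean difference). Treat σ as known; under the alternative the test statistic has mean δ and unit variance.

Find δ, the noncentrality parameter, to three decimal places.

δ = d / √(1/n₁ + 1/n₂) = 0.37 / √(1/63 + 1/31) = 1.6865

δ ≈ 1.687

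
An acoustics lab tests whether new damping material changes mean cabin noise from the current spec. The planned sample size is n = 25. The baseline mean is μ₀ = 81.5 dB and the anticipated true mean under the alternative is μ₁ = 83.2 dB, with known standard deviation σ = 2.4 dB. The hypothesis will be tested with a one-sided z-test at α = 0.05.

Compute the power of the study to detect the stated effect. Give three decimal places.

Power ≈ 0.971

Standardized effect: d = |μ₁ − μ₀| / σ = |83.2 − 81.5| / 2.4 = 0.7083
Noncentrality parameter: δ = d·√n = 0.7083 × √25 = 3.5417
Critical value for a one-sided test at α = 0.05: z_α = 1.645.
Power = Φ(δ − 1.645) = Φ(1.897) = 0.9711.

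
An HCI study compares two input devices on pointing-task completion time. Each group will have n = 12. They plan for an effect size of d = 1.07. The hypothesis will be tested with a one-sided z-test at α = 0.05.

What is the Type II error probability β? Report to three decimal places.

β ≈ 0.165

Noncentrality parameter: δ = d·√(n/2) = 1.07 × √(12/2) = 2.6210
One-sided α = 0.05 → critical value z_{0.05} = 1.645.
Power = Φ(δ − 1.645) = Φ(0.976) = 0.8355.
Type II error: β = 1 − power = 1 − 0.8355 = 0.1645.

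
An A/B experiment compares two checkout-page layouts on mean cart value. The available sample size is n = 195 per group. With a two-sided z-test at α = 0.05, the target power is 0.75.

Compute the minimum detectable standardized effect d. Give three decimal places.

d ≈ 0.267

Required noncentrality: δ = z_{0.025} + z_{0.25} = 1.960 + 0.674 = 2.634.
(Lower-tail contribution to power is negligible for δ > 0.)
δ = d·√(n/2) ⇒ d = δ/√(n/2) = 2.634/√(195/2) = 0.2668.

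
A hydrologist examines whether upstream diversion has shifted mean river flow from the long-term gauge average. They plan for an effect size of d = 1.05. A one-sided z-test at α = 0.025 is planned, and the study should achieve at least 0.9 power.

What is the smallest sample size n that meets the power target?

n = 10

For power 0.9 need Φ(δ − z_{0.025}) = 0.9, so δ = z_{0.025} + z_{0.10} = 1.960 + 1.282 = 3.242.
δ = d·√n ⇒ n = (δ/d)² = (3.242 / 1.05)² = 9.53.
Round up to the next whole unit.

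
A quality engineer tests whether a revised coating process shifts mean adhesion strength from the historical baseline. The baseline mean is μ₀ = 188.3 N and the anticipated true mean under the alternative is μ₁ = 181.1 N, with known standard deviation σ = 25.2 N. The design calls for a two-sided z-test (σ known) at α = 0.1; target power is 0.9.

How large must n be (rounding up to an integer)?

n = 105

Standardized effect: d = |μ₁ − μ₀| / σ = |181.1 − 188.3| / 25.2 = 0.2857
Set Φ(δ − 1.645) = 0.9; then δ − 1.645 = Φ⁻¹(0.9) = 1.282, giving δ = 2.926.
(Ignoring the negligible lower-tail rejection probability gives the usual closed-form inversion.)
δ = d·√n ⇒ n = (δ/d)² = (2.926 / 0.2857)² = 104.91.
Rounding up, n = 105.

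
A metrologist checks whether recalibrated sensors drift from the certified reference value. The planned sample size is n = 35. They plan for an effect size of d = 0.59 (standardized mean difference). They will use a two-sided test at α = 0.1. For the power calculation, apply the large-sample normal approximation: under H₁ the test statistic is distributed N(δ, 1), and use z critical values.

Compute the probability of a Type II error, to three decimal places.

Noncentrality parameter: δ = d·√n = 0.59 × √35 = 3.4905
Critical value for a two-sided test at α = 0.1: z_{α/2} = 1.645.
Power = Φ(δ − 1.645) + Φ(−δ − 1.645) = Φ(1.846) + Φ(-5.135) = 0.9675 + 0.0000 = 0.9675.
Type II error: β = 1 − power = 1 − 0.9675 = 0.0325.

β ≈ 0.032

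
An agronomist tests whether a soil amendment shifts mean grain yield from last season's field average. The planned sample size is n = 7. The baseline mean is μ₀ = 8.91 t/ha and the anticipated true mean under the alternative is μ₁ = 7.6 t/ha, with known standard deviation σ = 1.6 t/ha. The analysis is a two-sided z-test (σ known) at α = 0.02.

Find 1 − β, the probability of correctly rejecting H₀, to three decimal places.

Power ≈ 0.436

Standardized effect: d = |μ₁ − μ₀| / σ = |7.6 − 8.91| / 1.6 = 0.8187
Noncentrality parameter: δ = d·√n = 0.8187 × √7 = 2.1662
Two-sided α = 0.02 → critical value z_{0.01} = 2.326.
Power = Φ(δ − 2.326) + Φ(−δ − 2.326) = Φ(-0.160) + Φ(-4.493) = 0.4364 + 0.0000 = 0.4364.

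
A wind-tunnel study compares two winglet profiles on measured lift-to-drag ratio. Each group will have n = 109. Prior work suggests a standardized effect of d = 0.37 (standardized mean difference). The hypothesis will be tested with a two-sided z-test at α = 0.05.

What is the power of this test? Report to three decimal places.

Power ≈ 0.780

Noncentrality parameter: δ = d·√(n/2) = 0.37 × √(109/2) = 2.7315
Two-sided α = 0.05 → critical value z_{0.025} = 1.960.
Power = Φ(δ − 1.960) + Φ(−δ − 1.960) = Φ(0.772) + Φ(-4.691) = 0.7798 + 0.0000 = 0.7798.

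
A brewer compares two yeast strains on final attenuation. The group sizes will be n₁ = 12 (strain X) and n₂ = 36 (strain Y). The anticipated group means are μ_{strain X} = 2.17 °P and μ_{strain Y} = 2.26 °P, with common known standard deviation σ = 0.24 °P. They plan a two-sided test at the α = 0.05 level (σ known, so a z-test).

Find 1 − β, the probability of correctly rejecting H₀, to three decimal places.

Power ≈ 0.203

Standardized effect: d = |μ_{strain X} − μ_{strain Y}| / σ = |2.17 − 2.26| / 0.24 = 0.3750
Noncentrality parameter: δ = d / √(1/n₁ + 1/n₂) = 0.3750 / √(1/12 + 1/36) = 1.1250
Critical value for a two-sided test at α = 0.05: z_{α/2} = 1.960.
Power = Φ(δ − 1.960) + Φ(−δ − 1.960) = Φ(-0.835) + Φ(-3.085) = 0.2019 + 0.0010 = 0.2029.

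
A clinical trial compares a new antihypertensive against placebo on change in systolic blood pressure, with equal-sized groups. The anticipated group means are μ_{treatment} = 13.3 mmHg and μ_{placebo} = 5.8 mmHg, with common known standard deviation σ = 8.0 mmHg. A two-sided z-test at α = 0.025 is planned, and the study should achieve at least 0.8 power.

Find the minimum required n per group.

Standardized effect: d = |μ_{treatment} − μ_{placebo}| / σ = |13.3 − 5.8| / 8.0 = 0.9375
For power 0.8 need Φ(δ − z_{0.0125}) = 0.8, so δ = z_{0.0125} + z_{0.20} = 2.241 + 0.842 = 3.083.
(Ignoring the negligible lower-tail rejection probability gives the usual closed-form inversion.)
δ = d·√(n/2) ⇒ n = 2(δ/d)² = 2 × (3.083 / 0.9375)² = 21.63.
Rounding up, n = 22 per group.

n = 22 per group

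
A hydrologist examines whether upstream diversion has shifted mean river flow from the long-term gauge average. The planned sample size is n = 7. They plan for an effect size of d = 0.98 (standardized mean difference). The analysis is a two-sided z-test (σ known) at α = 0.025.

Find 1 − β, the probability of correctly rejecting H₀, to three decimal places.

Noncentrality parameter: δ = d·√n = 0.98 × √7 = 2.5928
Critical value for a two-sided test at α = 0.025: z_{α/2} = 2.241.
Power = Φ(δ − 2.241) + Φ(−δ − 2.241) = Φ(0.351) + Φ(-4.834) = 0.6374 + 0.0000 = 0.6374.

Power ≈ 0.637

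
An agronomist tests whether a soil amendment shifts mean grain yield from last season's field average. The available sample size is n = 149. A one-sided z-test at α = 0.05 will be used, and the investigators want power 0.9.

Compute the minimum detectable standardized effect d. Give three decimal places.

d ≈ 0.240

Need Φ(δ − 1.645) = 0.9, so δ = 1.645 + 1.282 = 2.926.
δ = d·√n ⇒ d = δ/√n = 2.926/√149 = 0.2397.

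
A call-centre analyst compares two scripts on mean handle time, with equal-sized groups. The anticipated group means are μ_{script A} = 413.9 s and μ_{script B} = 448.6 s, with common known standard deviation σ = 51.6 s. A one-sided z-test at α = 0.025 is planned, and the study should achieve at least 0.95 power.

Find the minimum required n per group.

n = 58 per group

Standardized effect: d = |μ_{script A} − μ_{script B}| / σ = |413.9 − 448.6| / 51.6 = 0.6725
For power 0.95 need Φ(δ − z_{0.025}) = 0.95, so δ = z_{0.025} + z_{0.05} = 1.960 + 1.645 = 3.605.
δ = d·√(n/2) ⇒ n = 2(δ/d)² = 2 × (3.605 / 0.6725)² = 57.47.
Rounding up, n = 58 per group.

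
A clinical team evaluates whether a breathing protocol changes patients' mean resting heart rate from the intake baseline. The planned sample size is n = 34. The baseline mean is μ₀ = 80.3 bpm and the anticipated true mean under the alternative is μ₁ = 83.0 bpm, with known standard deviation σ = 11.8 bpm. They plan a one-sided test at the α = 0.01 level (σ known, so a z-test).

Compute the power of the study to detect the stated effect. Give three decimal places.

Power ≈ 0.161

Standardized effect: d = |μ₁ − μ₀| / σ = |83.0 − 80.3| / 11.8 = 0.2288
Noncentrality parameter: δ = d·√n = 0.2288 × √34 = 1.3342
Critical value for a one-sided test at α = 0.01: z_α = 2.326.
Power = P(Z > 2.326 − δ) = Φ(-0.992) = 0.1606.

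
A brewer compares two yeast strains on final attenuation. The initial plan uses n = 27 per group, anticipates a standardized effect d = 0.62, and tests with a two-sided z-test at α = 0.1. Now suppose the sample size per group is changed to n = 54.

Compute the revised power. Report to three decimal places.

With n = 54 per group: δ = d·√(n/2) = 0.62 × √(54/2) = 3.2216. Critical value z_{0.05} = 1.645.
Revised power = Φ(δ − 1.645) + Φ(−δ − 1.645) = Φ(1.577) + Φ(-4.866) = 0.9426 + 0.0000 = 0.9426.

Power ≈ 0.943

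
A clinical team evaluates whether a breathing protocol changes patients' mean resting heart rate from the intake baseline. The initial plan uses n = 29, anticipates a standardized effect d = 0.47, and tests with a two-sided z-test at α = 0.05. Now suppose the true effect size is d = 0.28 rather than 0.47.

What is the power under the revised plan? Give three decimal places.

Power ≈ 0.326

With d = 0.28: δ = d·√n = 0.28 × √29 = 1.5078. Critical value z_{0.025} = 1.960.
Revised power = Φ(δ − 1.960) + Φ(−δ − 1.960) = Φ(-0.452) + Φ(-3.468) = 0.3256 + 0.0003 = 0.3259.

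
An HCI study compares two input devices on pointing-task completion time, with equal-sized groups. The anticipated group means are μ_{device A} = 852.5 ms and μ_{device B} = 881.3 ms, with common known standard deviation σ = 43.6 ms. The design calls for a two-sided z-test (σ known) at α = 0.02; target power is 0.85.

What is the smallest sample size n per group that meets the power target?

Standardized effect: d = |μ_{device A} − μ_{device B}| / σ = |852.5 − 881.3| / 43.6 = 0.6606
For power 0.85 need Φ(δ − z_{0.01}) = 0.85, so δ = z_{0.01} + z_{0.15} = 2.326 + 1.036 = 3.363.
(Ignoring the negligible lower-tail rejection probability gives the usual closed-form inversion.)
δ = d·√(n/2) ⇒ n = 2(δ/d)² = 2 × (3.363 / 0.6606)² = 51.83.
Round up to the next whole unit.

n = 52 per group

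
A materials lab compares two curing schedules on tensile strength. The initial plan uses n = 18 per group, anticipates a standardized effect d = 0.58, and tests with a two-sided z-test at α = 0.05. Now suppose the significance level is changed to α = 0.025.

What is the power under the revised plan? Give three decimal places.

δ = d·√(n/2) = 0.58 × √(18/2) = 1.7400 (unchanged). New critical value: z_{0.0125} = 2.241.
Revised power = Φ(δ − 2.241) + Φ(−δ − 2.241) = Φ(-0.501) + Φ(-3.981) = 0.3080 + 0.0000 = 0.3081.

Power ≈ 0.308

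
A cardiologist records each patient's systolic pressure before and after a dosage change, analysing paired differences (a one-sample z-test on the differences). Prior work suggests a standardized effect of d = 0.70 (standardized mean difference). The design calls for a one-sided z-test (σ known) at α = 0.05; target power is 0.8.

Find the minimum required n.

Set Φ(δ − 1.645) = 0.8; then δ − 1.645 = Φ⁻¹(0.8) = 0.842, giving δ = 2.486.
δ = d·√n ⇒ n = (δ/d)² = (2.486 / 0.70)² = 12.62.
Round up to the next whole unit.

n = 13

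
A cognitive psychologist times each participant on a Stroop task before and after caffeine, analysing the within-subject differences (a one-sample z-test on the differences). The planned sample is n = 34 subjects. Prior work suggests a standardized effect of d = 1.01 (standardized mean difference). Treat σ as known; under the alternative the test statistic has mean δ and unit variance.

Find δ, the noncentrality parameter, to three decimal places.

δ ≈ 5.889

δ = d·√n = 1.01 × √34 = 5.8893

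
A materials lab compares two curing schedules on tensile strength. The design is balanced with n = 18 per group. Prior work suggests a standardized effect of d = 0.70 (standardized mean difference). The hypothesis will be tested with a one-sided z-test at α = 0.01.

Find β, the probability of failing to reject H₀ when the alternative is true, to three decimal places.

Noncentrality parameter: δ = d·√(n/2) = 0.70 × √(18/2) = 2.1000
Critical value for a one-sided test at α = 0.01: z_α = 2.326.
Power = Φ(δ − 2.326) = Φ(-0.226) = 0.4105.
Type II error: β = 1 − power = 1 − 0.4105 = 0.5895.

β ≈ 0.590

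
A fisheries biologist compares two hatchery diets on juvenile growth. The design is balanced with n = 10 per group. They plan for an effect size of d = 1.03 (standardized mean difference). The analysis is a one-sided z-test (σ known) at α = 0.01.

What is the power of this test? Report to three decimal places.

Power ≈ 0.491

Noncentrality parameter: δ = d·√(n/2) = 1.03 × √(10/2) = 2.3032
One-sided α = 0.01 → critical value z_{0.01} = 2.326.
Power = Φ(δ − 2.326) = Φ(-0.023) = 0.4907.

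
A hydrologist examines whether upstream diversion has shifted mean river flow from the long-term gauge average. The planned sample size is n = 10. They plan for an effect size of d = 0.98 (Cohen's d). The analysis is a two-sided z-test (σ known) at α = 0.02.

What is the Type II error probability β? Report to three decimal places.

β ≈ 0.220

Noncentrality parameter: δ = d·√n = 0.98 × √10 = 3.0990
Critical value for a two-sided test at α = 0.02: z_{α/2} = 2.326.
Power = Φ(δ − 2.326) + Φ(−δ − 2.326) = Φ(0.773) + Φ(-5.425) = 0.7801 + 0.0000 = 0.7801.
Type II error: β = 1 − power = 1 − 0.7801 = 0.2199.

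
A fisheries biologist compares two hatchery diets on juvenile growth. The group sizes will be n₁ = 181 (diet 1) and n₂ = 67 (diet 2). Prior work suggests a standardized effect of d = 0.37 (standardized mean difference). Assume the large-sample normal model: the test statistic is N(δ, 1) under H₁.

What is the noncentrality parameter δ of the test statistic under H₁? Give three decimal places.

δ ≈ 2.587

The noncentrality parameter scales effect size by the design's sample-size factor: δ = d / √(1/n₁ + 1/n₂) = 0.37 / √(1/181 + 1/67) = 2.5873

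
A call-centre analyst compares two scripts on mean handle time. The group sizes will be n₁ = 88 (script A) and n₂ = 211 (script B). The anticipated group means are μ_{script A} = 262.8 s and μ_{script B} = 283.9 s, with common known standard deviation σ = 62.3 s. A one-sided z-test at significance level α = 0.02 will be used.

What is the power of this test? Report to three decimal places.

Power ≈ 0.731

Standardized effect: d = |μ_{script A} − μ_{script B}| / σ = |262.8 − 283.9| / 62.3 = 0.3387
Noncentrality parameter: δ = d / √(1/n₁ + 1/n₂) = 0.3387 / √(1/88 + 1/211) = 2.6690
Critical value for a one-sided test at α = 0.02: z_α = 2.054.
Power = Φ(δ − 2.054) = Φ(0.615) = 0.7308.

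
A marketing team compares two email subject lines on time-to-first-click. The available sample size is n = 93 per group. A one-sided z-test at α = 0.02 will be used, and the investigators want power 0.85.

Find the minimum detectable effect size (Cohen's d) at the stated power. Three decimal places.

d ≈ 0.453

Need Φ(δ − 2.054) = 0.85, so δ = 2.054 + 1.036 = 3.090.
δ = d·√(n/2) ⇒ d = δ/√(n/2) = 3.090/√(93/2) = 0.4532.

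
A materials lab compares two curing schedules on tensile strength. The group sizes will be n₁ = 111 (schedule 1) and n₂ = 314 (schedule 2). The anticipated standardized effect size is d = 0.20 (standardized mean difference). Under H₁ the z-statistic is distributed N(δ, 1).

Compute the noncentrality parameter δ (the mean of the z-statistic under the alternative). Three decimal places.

δ ≈ 1.811

The noncentrality parameter scales effect size by the design's sample-size factor: δ = d / √(1/n₁ + 1/n₂) = 0.20 / √(1/111 + 1/314) = 1.8112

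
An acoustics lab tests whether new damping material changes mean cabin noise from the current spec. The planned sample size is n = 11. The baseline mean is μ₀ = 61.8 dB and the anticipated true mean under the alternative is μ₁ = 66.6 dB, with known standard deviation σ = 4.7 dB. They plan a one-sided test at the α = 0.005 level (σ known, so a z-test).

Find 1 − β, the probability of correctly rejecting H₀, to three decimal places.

Power ≈ 0.791

Standardized effect: d = |μ₁ − μ₀| / σ = |66.6 − 61.8| / 4.7 = 1.0213
Noncentrality parameter: λ = d·√n = 1.0213 × √11 = 3.3872
Critical value for a one-sided test at α = 0.005: z_α = 2.576.
Power = P(Z > 2.576 − λ) = Φ(0.811) = 0.7914.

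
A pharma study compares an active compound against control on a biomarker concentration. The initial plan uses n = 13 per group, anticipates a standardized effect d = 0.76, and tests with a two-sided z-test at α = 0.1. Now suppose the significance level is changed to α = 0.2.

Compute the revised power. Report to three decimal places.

Power ≈ 0.745

δ = d·√(n/2) = 0.76 × √(13/2) = 1.9376 (unchanged). New critical value: z_{0.1} = 1.282.
Revised power = Φ(δ − 1.282) + Φ(−δ − 1.282) = Φ(0.656) + Φ(-3.219) = 0.7441 + 0.0006 = 0.7448.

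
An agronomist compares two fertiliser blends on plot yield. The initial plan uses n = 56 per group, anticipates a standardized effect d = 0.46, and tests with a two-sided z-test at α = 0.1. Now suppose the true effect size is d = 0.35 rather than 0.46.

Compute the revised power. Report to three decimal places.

Power ≈ 0.582

With d = 0.35: δ = d·√(n/2) = 0.35 × √(56/2) = 1.8520. Critical value z_{0.05} = 1.645.
Revised power = Φ(δ − 1.645) + Φ(−δ − 1.645) = Φ(0.207) + Φ(-3.497) = 0.5821 + 0.0002 = 0.5823.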